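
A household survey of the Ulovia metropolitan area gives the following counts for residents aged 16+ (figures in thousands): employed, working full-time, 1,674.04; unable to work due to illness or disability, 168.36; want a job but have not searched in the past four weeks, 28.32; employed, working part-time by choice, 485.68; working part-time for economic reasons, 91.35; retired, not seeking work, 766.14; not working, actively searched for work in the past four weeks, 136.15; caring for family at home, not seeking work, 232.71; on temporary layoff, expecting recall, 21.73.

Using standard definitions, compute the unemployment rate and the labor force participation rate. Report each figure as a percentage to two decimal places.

Unemployment rate ≈ 6.55%; labor force participation rate ≈ 66.83%.

Employed = 1,674.04 + 485.68 + 91.35 = 2,251.07 thousand (anyone who worked, including part-time for economic reasons, counts as employed).
Unemployed = 136.15 + 21.73 = 157.88 thousand (jobless and actively searching, or on temporary layoff).
Labor force = 2,251.07 + 157.88 = 2,408.95 thousand.
Not in labor force = 168.36 + 28.32 + 766.14 + 232.71 = 1,195.53 thousand (those not working and not actively searching are outside the labor force — including those who want a job but have given up searching).
Civilian working-age population = 2,408.95 + 1,195.53 = 3,604.48 thousand.
Unemployment rate = 157.88 / 2,408.95 = 6.55%.
Labor force participation rate = 2,408.95 / 3,604.48 = 66.83%.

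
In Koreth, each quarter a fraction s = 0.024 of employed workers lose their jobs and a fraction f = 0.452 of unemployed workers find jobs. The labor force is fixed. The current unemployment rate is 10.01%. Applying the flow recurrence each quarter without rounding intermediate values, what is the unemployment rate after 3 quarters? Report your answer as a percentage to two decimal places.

With a fixed labor force, u_{t+1} = u_t + s·(1−u_t) − f·u_t = u_t·(1−s−f) + s.
Here 1−s−f = 0.524 and s = 0.024.
u_1 = 0.100100 × 0.524 + 0.024 = 0.076452.
u_2 = 0.076452 × 0.524 + 0.024 = 0.064061.
u_3 = 0.064061 × 0.524 + 0.024 = 0.057568.

Unemployment rate after three quarters ≈ 5.76%.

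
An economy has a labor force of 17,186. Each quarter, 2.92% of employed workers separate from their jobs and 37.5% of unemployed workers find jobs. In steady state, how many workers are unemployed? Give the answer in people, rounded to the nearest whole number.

About 1,242 are unemployed in steady state.

Steady-state unemployment rate u* = s/(s+f) = 2.92/(2.92+37.5) = 0.072241.
Unemployed = u* × labor force = 0.072241 × 17,186 ≈ 1,242.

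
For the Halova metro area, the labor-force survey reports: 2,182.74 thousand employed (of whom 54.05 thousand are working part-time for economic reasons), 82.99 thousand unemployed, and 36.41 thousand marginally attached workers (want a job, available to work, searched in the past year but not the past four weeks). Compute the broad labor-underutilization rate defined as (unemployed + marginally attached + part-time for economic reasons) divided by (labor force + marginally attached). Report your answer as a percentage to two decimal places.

Broad underutilization rate ≈ 7.53%.

Labor force = 2,182.74 + 82.99 = 2,265.73 thousand.
Numerator = 82.99 + 36.41 + 54.05 = 173.45 thousand.
Denominator = 2,265.73 + 36.41 = 2,302.14 thousand.
Broad rate = 173.45 / 2,302.14 = 7.53%.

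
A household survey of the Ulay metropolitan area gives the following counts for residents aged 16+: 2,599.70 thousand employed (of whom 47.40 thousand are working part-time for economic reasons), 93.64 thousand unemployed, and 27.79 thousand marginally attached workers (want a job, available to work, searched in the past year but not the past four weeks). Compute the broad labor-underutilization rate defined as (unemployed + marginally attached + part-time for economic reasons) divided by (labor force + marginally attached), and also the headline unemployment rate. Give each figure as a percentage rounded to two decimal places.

Labor force = 2,599.70 + 93.64 = 2,693.34 thousand.
Numerator = 93.64 + 27.79 + 47.40 = 168.83 thousand.
Denominator = 2,693.34 + 27.79 = 2,721.13 thousand.
Broad rate = 168.83 / 2,721.13 = 6.20%.
Headline unemployment rate = 93.64 / 2,693.34 = 3.48%.

Broad underutilization rate ≈ 6.20%; headline unemployment rate ≈ 3.48%.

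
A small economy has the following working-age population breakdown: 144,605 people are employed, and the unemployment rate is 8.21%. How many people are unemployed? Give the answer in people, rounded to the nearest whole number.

Let U be the number unemployed. The labor force is E + U, and U/(E+U) = 0.0821.
So U = 0.0821 × 144,605 / (1 − 0.0821) = 11872.07 / 0.9179 ≈ 12,934.

About 12,934 are unemployed.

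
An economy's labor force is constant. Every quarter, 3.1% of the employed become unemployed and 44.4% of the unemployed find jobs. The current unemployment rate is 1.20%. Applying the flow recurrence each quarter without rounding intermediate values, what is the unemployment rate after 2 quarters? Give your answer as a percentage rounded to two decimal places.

Unemployment rate after two quarters ≈ 5.06%.

With a fixed labor force, u_{t+1} = u_t + s·(1−u_t) − f·u_t = u_t·(1−s−f) + s.
Here 1−s−f = 0.525 and s = 0.031.
u_1 = 0.012000 × 0.525 + 0.031 = 0.037300.
u_2 = 0.037300 × 0.525 + 0.031 = 0.050583.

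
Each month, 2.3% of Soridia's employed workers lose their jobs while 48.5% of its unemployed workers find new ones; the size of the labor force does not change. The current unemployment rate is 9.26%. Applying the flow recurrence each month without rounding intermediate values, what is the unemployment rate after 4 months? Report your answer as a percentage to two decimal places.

Unemployment rate after four months ≈ 4.80%.

With a fixed labor force, u_{t+1} = u_t + s·(1−u_t) − f·u_t = u_t·(1−s−f) + s.
Here 1−s−f = 0.492 and s = 0.023.
u_1 = 0.092600 × 0.492 + 0.023 = 0.068559.
u_2 = 0.068559 × 0.492 + 0.023 = 0.056731.
u_3 = 0.056731 × 0.492 + 0.023 = 0.050912.
u_4 = 0.050912 × 0.492 + 0.023 = 0.048049.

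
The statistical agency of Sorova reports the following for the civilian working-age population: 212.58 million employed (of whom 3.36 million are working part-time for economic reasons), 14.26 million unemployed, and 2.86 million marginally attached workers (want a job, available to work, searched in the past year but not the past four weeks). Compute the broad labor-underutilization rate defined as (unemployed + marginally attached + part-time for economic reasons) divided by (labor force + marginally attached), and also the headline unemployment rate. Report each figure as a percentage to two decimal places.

Labor force = 212.58 + 14.26 = 226.84 million.
Numerator = 14.26 + 2.86 + 3.36 = 20.48 million.
Denominator = 226.84 + 2.86 = 229.70 million.
Broad rate = 20.48 / 229.70 = 8.92%.
Headline unemployment rate = 14.26 / 226.84 = 6.29%.

Broad underutilization rate ≈ 8.92%; headline unemployment rate ≈ 6.29%.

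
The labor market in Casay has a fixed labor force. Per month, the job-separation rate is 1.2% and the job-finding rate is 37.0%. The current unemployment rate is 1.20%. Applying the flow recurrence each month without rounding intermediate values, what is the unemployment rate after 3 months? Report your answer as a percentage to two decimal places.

With a fixed labor force, u_{t+1} = u_t + s·(1−u_t) − f·u_t = u_t·(1−s−f) + s.
Here 1−s−f = 0.618 and s = 0.012.
u_1 = 0.012000 × 0.618 + 0.012 = 0.019416.
u_2 = 0.019416 × 0.618 + 0.012 = 0.023999.
u_3 = 0.023999 × 0.618 + 0.012 = 0.026831.

Unemployment rate after three months ≈ 2.68%.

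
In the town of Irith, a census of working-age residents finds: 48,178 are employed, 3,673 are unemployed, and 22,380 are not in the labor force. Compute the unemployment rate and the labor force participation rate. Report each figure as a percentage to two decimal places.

Labor force = employed + unemployed = 48,178 + 3,673 = 51,851.
Working-age population = 51,851 + 22,380 = 74,231.
Unemployment rate = 3,673 / 51,851 = 7.08%.
Labor force participation rate = 51,851 / 74,231 = 69.85%.

Unemployment rate ≈ 7.08%; labor force participation rate ≈ 69.85%.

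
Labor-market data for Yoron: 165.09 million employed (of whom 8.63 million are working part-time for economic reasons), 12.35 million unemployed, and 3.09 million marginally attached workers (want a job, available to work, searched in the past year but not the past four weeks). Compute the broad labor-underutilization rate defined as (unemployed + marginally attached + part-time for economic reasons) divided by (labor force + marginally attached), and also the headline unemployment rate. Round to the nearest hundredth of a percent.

Labor force = 165.09 + 12.35 = 177.44 million.
Numerator = 12.35 + 3.09 + 8.63 = 24.07 million.
Denominator = 177.44 + 3.09 = 180.53 million.
Broad rate = 24.07 / 180.53 = 13.33%.
Headline unemployment rate = 12.35 / 177.44 = 6.96%.

Broad underutilization rate ≈ 13.33%; headline unemployment rate ≈ 6.96%.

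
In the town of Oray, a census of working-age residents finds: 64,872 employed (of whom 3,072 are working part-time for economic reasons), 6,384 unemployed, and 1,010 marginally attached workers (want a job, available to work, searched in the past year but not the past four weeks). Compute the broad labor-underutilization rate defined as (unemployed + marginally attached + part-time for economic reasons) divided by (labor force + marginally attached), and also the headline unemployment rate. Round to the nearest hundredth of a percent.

Labor force = 64,872 + 6,384 = 71,256.
Numerator = 6,384 + 1,010 + 3,072 = 10,466.
Denominator = 71,256 + 1,010 = 72,266.
Broad rate = 10,466 / 72,266 = 14.48%.
Headline unemployment rate = 6,384 / 71,256 = 8.96%.

Broad underutilization rate ≈ 14.48%; headline unemployment rate ≈ 8.96%.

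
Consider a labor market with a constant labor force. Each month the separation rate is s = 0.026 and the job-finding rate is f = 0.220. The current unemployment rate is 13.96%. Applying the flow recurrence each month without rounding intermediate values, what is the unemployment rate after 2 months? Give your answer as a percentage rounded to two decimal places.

With a fixed labor force, u_{t+1} = u_t + s·(1−u_t) − f·u_t = u_t·(1−s−f) + s.
Here 1−s−f = 0.754 and s = 0.026.
u_1 = 0.139600 × 0.754 + 0.026 = 0.131258.
u_2 = 0.131258 × 0.754 + 0.026 = 0.124969.

Unemployment rate after two months ≈ 12.50%.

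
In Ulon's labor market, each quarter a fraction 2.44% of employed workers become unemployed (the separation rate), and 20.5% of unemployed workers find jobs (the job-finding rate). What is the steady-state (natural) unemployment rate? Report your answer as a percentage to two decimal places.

At steady state the flows balance: s·E = f·U, so U/(E+U) = s/(s+f).
u* = 2.44 / (2.44 + 20.5) = 2.44 / 22.94 = 10.64%.

Steady-state unemployment rate ≈ 10.64%.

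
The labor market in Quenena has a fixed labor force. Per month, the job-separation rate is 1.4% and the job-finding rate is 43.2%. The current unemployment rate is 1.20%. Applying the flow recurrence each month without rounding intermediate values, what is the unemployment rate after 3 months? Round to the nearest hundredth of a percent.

Unemployment rate after three months ≈ 2.81%.

With a fixed labor force, u_{t+1} = u_t + s·(1−u_t) − f·u_t = u_t·(1−s−f) + s.
Here 1−s−f = 0.554 and s = 0.014.
u_1 = 0.012000 × 0.554 + 0.014 = 0.020648.
u_2 = 0.020648 × 0.554 + 0.014 = 0.025439.
u_3 = 0.025439 × 0.554 + 0.014 = 0.028093.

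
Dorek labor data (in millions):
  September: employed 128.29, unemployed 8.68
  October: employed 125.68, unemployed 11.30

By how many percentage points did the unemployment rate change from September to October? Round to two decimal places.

The unemployment rate changed by +1.91 percentage points.

September: labor force = 128.29 + 8.68 = 136.97; u = 8.68/136.97 = 6.34%.
October: labor force = 125.68 + 11.30 = 136.98; u = 11.30/136.98 = 8.25%.
Change = 8.25% − 6.34% = +1.91 pp.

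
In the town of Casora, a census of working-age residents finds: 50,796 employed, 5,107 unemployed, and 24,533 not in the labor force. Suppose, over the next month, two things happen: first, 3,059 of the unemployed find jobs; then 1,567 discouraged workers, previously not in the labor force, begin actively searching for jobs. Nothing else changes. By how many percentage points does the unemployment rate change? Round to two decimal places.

The unemployment rate changes by −2.85 percentage points.

Initially, labor force = 50,796 + 5,107 = 55,903, so u = 5,107/55,903 = 9.14%.
After the first change, unemployed falls and employed rises by 3,059; labor force unchanged → E = 53,855, U = 2,048, labor force = 55,903.
After the second change, unemployed and labor force both rise by 1,567 → E = 53,855, U = 3,615, labor force = 57,470.
New unemployment rate = 3,615 / 57,470 = 6.29%.
Change = 6.29% − 9.14% = −2.85 percentage points.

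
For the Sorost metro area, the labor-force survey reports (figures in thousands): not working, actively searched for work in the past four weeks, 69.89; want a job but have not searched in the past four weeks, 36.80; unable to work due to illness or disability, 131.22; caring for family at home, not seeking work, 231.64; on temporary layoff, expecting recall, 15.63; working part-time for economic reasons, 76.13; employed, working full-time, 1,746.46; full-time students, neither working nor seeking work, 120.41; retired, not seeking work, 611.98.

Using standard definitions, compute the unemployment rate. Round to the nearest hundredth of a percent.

Employed = 76.13 + 1,746.46 = 1,822.59 thousand (anyone who worked, including part-time for economic reasons, counts as employed).
Unemployed = 69.89 + 15.63 = 85.52 thousand (jobless and actively searching, or on temporary layoff).
Labor force = 1,822.59 + 85.52 = 1,908.11 thousand.
Unemployment rate = 85.52 / 1,908.11 = 4.48%.

Unemployment rate ≈ 4.48%.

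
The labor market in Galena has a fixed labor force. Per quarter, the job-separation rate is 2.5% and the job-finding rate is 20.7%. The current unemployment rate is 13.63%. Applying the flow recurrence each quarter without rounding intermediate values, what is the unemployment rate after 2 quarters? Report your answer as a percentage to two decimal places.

With a fixed labor force, u_{t+1} = u_t + s·(1−u_t) − f·u_t = u_t·(1−s−f) + s.
Here 1−s−f = 0.768 and s = 0.025.
u_1 = 0.136300 × 0.768 + 0.025 = 0.129678.
u_2 = 0.129678 × 0.768 + 0.025 = 0.124593.

Unemployment rate after two quarters ≈ 12.46%.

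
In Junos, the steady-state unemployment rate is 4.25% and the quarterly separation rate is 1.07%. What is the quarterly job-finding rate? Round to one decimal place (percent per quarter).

Job-finding rate ≈ 24.1% per quarter.

From u* = s/(s+f): f = s·(1−u)/u.
f = 1.07 × (1 − 0.0425) / 0.0425 = 1.0245 / 0.0425 ≈ 24.1% per quarter.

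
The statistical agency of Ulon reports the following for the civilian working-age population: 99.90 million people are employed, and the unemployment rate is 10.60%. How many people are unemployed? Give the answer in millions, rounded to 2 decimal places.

Let U be the number unemployed. The labor force is E + U, and U/(E+U) = 0.1060.
So U = 0.1060 × 99.90 / (1 − 0.1060) = 10.5894 / 0.8940 ≈ 11.84 million.

About 11.84 million are unemployed.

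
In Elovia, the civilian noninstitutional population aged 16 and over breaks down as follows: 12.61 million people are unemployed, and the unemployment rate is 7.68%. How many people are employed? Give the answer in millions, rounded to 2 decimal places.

About 151.58 million are employed.

Labor force = U / u = 12.61 / 0.0768 ≈ 164.19 million.
Employed = labor force − unemployed = 164.19 − 12.61 = 151.58 million.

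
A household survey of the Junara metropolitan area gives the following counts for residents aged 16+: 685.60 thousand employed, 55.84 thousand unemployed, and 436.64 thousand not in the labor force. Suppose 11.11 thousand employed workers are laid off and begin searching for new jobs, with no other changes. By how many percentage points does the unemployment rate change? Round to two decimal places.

The unemployment rate changes by +1.50 percentage points.

Initially, labor force = 685.60 + 55.84 = 741.44 thousand, so u = 55.84/741.44 = 7.53%.
After the change, employed falls and unemployed rises by 11.11; labor force unchanged → E = 674.49, U = 66.95, labor force = 741.44 thousand.
New unemployment rate = 66.95 / 741.44 = 9.03%.
Change = 9.03% − 7.53% = +1.50 percentage points.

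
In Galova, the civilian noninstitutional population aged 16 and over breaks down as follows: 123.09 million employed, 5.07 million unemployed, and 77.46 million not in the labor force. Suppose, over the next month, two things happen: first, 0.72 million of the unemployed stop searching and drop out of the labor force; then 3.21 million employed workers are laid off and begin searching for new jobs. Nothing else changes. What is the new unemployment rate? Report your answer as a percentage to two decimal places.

Initially, labor force = 123.09 + 5.07 = 128.16 million, so u = 5.07/128.16 = 3.96%.
After the first change, unemployed and labor force both fall by 0.72 → E = 123.09, U = 4.35, labor force = 127.44 million.
After the second change, employed falls and unemployed rises by 3.21; labor force unchanged → E = 119.88, U = 7.56, labor force = 127.44 million.
New unemployment rate = 7.56 / 127.44 = 5.93%.

New unemployment rate ≈ 5.93%.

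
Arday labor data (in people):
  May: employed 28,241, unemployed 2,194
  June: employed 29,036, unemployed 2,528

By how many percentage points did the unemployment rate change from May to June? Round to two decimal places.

May: labor force = 28,241 + 2,194 = 30,435; u = 2,194/30,435 = 7.21%.
June: labor force = 29,036 + 2,528 = 31,564; u = 2,528/31,564 = 8.01%.
Change = 8.01% − 7.21% = +0.80 pp.

The unemployment rate changed by +0.80 percentage points.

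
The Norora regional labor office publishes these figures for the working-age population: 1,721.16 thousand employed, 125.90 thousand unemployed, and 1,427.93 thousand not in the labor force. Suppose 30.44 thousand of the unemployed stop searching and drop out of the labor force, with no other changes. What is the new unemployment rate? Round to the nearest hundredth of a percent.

Initially, labor force = 1,721.16 + 125.90 = 1,847.06 thousand, so u = 125.90/1,847.06 = 6.82%.
After the change, unemployed and labor force both fall by 30.44 → E = 1,721.16, U = 95.46, labor force = 1,816.62 thousand.
New unemployment rate = 95.46 / 1,816.62 = 5.25%.

New unemployment rate ≈ 5.25%.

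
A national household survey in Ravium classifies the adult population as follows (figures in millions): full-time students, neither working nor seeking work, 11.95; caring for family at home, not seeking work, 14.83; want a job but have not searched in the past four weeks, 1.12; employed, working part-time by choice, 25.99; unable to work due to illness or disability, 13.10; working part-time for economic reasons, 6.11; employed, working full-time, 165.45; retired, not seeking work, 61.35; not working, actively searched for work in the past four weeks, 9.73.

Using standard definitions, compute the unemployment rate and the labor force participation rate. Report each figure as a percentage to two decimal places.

Unemployment rate ≈ 4.69%; labor force participation rate ≈ 66.94%.

Employed = 25.99 + 6.11 + 165.45 = 197.55 million (anyone who worked, including part-time for economic reasons, counts as employed).
Unemployed = 9.73 million.
Labor force = 197.55 + 9.73 = 207.28 million.
Not in labor force = 11.95 + 14.83 + 1.12 + 13.10 + 61.35 = 102.35 million (those not working and not actively searching are outside the labor force — including those who want a job but have given up searching).
Civilian working-age population = 207.28 + 102.35 = 309.63 million.
Unemployment rate = 9.73 / 207.28 = 4.69%.
Labor force participation rate = 207.28 / 309.63 = 66.94%.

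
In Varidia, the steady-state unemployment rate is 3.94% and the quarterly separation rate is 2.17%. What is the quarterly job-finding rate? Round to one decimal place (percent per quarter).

Job-finding rate ≈ 52.9% per quarter.

From u* = s/(s+f): f = s·(1−u)/u.
f = 2.17 × (1 − 0.0394) / 0.0394 = 2.0845 / 0.0394 ≈ 52.9% per quarter.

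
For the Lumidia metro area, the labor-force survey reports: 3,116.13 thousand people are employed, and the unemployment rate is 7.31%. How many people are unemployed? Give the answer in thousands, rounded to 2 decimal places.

Let U be the number unemployed. The labor force is E + U, and U/(E+U) = 0.0731.
So U = 0.0731 × 3,116.13 / (1 − 0.0731) = 227.7891 / 0.9269 ≈ 245.75 thousand.

About 245.75 thousand are unemployed.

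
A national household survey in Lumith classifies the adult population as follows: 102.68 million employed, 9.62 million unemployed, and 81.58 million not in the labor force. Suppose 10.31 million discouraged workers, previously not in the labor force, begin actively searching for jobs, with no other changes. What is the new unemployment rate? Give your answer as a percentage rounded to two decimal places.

Initially, labor force = 102.68 + 9.62 = 112.30 million, so u = 9.62/112.30 = 8.57%.
After the change, unemployed and labor force both rise by 10.31 → E = 102.68, U = 19.93, labor force = 122.61 million.
New unemployment rate = 19.93 / 122.61 = 16.25%.

New unemployment rate ≈ 16.25%.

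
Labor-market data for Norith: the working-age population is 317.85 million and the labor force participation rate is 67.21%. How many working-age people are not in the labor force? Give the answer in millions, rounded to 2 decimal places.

Share not in the labor force = 1 − 0.6721 = 0.3279.
Not in labor force = 0.3279 × 317.85 ≈ 104.22 million.

About 104.22 million are not in the labor force.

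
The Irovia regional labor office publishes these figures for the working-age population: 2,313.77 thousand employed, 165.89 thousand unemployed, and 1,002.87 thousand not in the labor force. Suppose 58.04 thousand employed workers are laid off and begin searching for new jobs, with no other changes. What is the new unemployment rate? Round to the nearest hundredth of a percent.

New unemployment rate ≈ 9.03%.

Initially, labor force = 2,313.77 + 165.89 = 2,479.66 thousand, so u = 165.89/2,479.66 = 6.69%.
After the change, employed falls and unemployed rises by 58.04; labor force unchanged → E = 2,255.73, U = 223.93, labor force = 2,479.66 thousand.
New unemployment rate = 223.93 / 2,479.66 = 9.03%.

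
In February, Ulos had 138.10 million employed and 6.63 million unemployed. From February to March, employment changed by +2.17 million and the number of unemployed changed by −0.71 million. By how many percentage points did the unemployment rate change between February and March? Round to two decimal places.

The unemployment rate changed by −0.53 percentage points.

February: labor force = 138.10 + 6.63 = 144.73; u = 6.63/144.73 = 4.58%.
March: labor force = 140.27 + 5.92 = 146.19; u = 5.92/146.19 = 4.05%.
Change = 4.05% − 4.58% = −0.53 pp.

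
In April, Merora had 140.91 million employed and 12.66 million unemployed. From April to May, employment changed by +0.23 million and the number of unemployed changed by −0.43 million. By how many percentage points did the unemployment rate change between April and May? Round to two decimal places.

April: labor force = 140.91 + 12.66 = 153.57; u = 12.66/153.57 = 8.24%.
May: labor force = 141.14 + 12.23 = 153.37; u = 12.23/153.37 = 7.97%.
Change = 7.97% − 8.24% = −0.27 pp.

The unemployment rate changed by −0.27 percentage points.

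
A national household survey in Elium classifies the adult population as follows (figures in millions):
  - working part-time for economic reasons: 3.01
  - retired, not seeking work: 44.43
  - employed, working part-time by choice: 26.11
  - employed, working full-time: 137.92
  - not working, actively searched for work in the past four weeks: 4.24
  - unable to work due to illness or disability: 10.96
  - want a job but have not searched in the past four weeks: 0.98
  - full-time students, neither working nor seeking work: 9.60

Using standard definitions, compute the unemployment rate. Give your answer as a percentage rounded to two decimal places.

Employed = 3.01 + 26.11 + 137.92 = 167.04 million (anyone who worked, including part-time for economic reasons, counts as employed).
Unemployed = 4.24 million.
Labor force = 167.04 + 4.24 = 171.28 million.
Unemployment rate = 4.24 / 171.28 = 2.48%.

Unemployment rate ≈ 2.48%.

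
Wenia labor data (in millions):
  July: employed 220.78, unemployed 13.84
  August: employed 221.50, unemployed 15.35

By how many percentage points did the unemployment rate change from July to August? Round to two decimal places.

The unemployment rate changed by +0.58 percentage points.

July: labor force = 220.78 + 13.84 = 234.62; u = 13.84/234.62 = 5.90%.
August: labor force = 221.50 + 15.35 = 236.85; u = 15.35/236.85 = 6.48%.
Change = 6.48% − 5.90% = +0.58 pp.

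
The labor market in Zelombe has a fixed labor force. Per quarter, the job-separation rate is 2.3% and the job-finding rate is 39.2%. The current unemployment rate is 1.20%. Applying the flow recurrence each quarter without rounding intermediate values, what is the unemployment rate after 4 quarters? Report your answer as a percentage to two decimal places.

Unemployment rate after four quarters ≈ 5.03%.

With a fixed labor force, u_{t+1} = u_t + s·(1−u_t) − f·u_t = u_t·(1−s−f) + s.
Here 1−s−f = 0.585 and s = 0.023.
u_1 = 0.012000 × 0.585 + 0.023 = 0.030020.
u_2 = 0.030020 × 0.585 + 0.023 = 0.040562.
u_3 = 0.040562 × 0.585 + 0.023 = 0.046729.
u_4 = 0.046729 × 0.585 + 0.023 = 0.050336.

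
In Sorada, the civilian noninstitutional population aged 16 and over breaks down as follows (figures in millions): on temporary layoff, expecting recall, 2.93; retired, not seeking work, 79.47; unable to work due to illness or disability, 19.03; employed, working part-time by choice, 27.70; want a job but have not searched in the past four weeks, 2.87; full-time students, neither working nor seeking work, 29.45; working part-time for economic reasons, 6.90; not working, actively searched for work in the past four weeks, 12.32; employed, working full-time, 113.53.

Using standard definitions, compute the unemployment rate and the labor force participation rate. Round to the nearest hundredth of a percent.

Employed = 27.70 + 6.90 + 113.53 = 148.13 million (anyone who worked, including part-time for economic reasons, counts as employed).
Unemployed = 2.93 + 12.32 = 15.25 million (jobless and actively searching, or on temporary layoff).
Labor force = 148.13 + 15.25 = 163.38 million.
Not in labor force = 79.47 + 19.03 + 2.87 + 29.45 = 130.82 million (those not working and not actively searching are outside the labor force — including those who want a job but have given up searching).
Civilian working-age population = 163.38 + 130.82 = 294.20 million.
Unemployment rate = 15.25 / 163.38 = 9.33%.
Labor force participation rate = 163.38 / 294.20 = 55.53%.

Unemployment rate ≈ 9.33%; labor force participation rate ≈ 55.53%.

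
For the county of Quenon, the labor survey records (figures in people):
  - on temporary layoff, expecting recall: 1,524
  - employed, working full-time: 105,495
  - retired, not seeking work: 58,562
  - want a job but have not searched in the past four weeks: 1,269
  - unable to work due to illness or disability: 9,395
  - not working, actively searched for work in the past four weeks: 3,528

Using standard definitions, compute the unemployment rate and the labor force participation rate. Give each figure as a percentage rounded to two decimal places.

Unemployment rate ≈ 4.57%; labor force participation rate ≈ 61.49%.

Employed = 105,495.
Unemployed = 1,524 + 3,528 = 5,052 (jobless and actively searching, or on temporary layoff).
Labor force = 105,495 + 5,052 = 110,547.
Not in labor force = 58,562 + 1,269 + 9,395 = 69,226 (those not working and not actively searching are outside the labor force — including those who want a job but have given up searching).
Civilian working-age population = 110,547 + 69,226 = 179,773.
Unemployment rate = 5,052 / 110,547 = 4.57%.
Labor force participation rate = 110,547 / 179,773 = 61.49%.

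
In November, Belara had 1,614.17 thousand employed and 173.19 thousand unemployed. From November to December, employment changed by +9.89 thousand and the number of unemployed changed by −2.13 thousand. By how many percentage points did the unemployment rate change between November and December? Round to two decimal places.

The unemployment rate changed by −0.16 percentage points.

November: labor force = 1,614.17 + 173.19 = 1,787.36; u = 173.19/1,787.36 = 9.69%.
December: labor force = 1,624.06 + 171.06 = 1,795.12; u = 171.06/1,795.12 = 9.53%.
Change = 9.53% − 9.69% = −0.16 pp.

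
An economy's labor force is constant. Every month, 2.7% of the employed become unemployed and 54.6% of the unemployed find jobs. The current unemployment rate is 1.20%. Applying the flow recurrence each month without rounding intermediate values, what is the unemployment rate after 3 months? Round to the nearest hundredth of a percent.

With a fixed labor force, u_{t+1} = u_t + s·(1−u_t) − f·u_t = u_t·(1−s−f) + s.
Here 1−s−f = 0.427 and s = 0.027.
u_1 = 0.012000 × 0.427 + 0.027 = 0.032124.
u_2 = 0.032124 × 0.427 + 0.027 = 0.040717.
u_3 = 0.040717 × 0.427 + 0.027 = 0.044386.

Unemployment rate after three months ≈ 4.44%.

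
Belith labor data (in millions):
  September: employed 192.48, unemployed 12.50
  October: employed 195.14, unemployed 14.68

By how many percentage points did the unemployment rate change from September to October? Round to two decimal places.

September: labor force = 192.48 + 12.50 = 204.98; u = 12.50/204.98 = 6.10%.
October: labor force = 195.14 + 14.68 = 209.82; u = 14.68/209.82 = 7.00%.
Change = 7.00% − 6.10% = +0.90 pp.

The unemployment rate changed by +0.90 percentage points.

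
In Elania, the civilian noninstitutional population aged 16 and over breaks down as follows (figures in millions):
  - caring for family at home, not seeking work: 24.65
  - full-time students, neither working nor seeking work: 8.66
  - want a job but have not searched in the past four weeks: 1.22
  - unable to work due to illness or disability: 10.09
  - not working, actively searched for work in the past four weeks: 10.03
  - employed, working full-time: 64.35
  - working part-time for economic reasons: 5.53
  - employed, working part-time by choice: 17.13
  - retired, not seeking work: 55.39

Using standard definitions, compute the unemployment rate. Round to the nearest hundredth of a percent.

Unemployment rate ≈ 10.34%.

Employed = 64.35 + 5.53 + 17.13 = 87.01 million (anyone who worked, including part-time for economic reasons, counts as employed).
Unemployed = 10.03 million.
Labor force = 87.01 + 10.03 = 97.04 million.
Unemployment rate = 10.03 / 97.04 = 10.34%.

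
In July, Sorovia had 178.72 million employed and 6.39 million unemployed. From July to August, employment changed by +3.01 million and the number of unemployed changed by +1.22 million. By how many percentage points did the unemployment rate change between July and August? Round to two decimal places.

The unemployment rate changed by +0.57 percentage points.

July: labor force = 178.72 + 6.39 = 185.11; u = 6.39/185.11 = 3.45%.
August: labor force = 181.73 + 7.61 = 189.34; u = 7.61/189.34 = 4.02%.
Change = 4.02% − 3.45% = +0.57 pp.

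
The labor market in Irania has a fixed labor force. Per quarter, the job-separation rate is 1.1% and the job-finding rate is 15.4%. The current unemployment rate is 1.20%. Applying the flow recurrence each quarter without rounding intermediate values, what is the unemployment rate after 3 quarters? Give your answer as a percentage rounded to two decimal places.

Unemployment rate after three quarters ≈ 3.48%.

With a fixed labor force, u_{t+1} = u_t + s·(1−u_t) − f·u_t = u_t·(1−s−f) + s.
Here 1−s−f = 0.835 and s = 0.011.
u_1 = 0.012000 × 0.835 + 0.011 = 0.021020.
u_2 = 0.021020 × 0.835 + 0.011 = 0.028552.
u_3 = 0.028552 × 0.835 + 0.011 = 0.034841.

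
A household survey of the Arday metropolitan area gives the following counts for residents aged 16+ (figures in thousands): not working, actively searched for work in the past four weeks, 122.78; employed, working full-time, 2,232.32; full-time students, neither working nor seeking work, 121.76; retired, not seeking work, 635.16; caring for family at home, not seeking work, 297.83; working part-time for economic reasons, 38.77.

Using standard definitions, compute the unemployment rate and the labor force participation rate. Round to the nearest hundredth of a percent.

Unemployment rate ≈ 5.13%; labor force participation rate ≈ 69.42%.

Employed = 2,232.32 + 38.77 = 2,271.09 thousand (anyone who worked, including part-time for economic reasons, counts as employed).
Unemployed = 122.78 thousand.
Labor force = 2,271.09 + 122.78 = 2,393.87 thousand.
Not in labor force = 121.76 + 635.16 + 297.83 = 1,054.75 thousand (those not working and not actively searching are outside the labor force).
Civilian working-age population = 2,393.87 + 1,054.75 = 3,448.62 thousand.
Unemployment rate = 122.78 / 2,393.87 = 5.13%.
Labor force participation rate = 2,393.87 / 3,448.62 = 69.42%.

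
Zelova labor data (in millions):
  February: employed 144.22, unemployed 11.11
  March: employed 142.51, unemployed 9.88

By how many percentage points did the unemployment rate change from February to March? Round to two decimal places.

The unemployment rate changed by −0.67 percentage points.

February: labor force = 144.22 + 11.11 = 155.33; u = 11.11/155.33 = 7.15%.
March: labor force = 142.51 + 9.88 = 152.39; u = 9.88/152.39 = 6.48%.
Change = 6.48% − 7.15% = −0.67 pp.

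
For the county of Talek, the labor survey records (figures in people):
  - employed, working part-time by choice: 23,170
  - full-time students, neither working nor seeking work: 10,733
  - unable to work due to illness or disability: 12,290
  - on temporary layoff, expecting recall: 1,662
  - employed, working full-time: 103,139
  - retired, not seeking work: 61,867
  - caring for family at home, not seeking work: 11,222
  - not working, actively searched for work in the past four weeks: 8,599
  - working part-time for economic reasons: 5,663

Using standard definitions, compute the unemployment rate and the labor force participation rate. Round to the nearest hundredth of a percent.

Unemployment rate ≈ 7.21%; labor force participation rate ≈ 59.68%.

Employed = 23,170 + 103,139 + 5,663 = 131,972 (anyone who worked, including part-time for economic reasons, counts as employed).
Unemployed = 1,662 + 8,599 = 10,261 (jobless and actively searching, or on temporary layoff).
Labor force = 131,972 + 10,261 = 142,233.
Not in labor force = 10,733 + 12,290 + 61,867 + 11,222 = 96,112 (those not working and not actively searching are outside the labor force).
Civilian working-age population = 142,233 + 96,112 = 238,345.
Unemployment rate = 10,261 / 142,233 = 7.21%.
Labor force participation rate = 142,233 / 238,345 = 59.68%.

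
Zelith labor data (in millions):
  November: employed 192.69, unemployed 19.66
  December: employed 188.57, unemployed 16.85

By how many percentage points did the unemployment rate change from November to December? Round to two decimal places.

November: labor force = 192.69 + 19.66 = 212.35; u = 19.66/212.35 = 9.26%.
December: labor force = 188.57 + 16.85 = 205.42; u = 16.85/205.42 = 8.20%.
Change = 8.20% − 9.26% = −1.06 pp.

The unemployment rate changed by −1.06 percentage points.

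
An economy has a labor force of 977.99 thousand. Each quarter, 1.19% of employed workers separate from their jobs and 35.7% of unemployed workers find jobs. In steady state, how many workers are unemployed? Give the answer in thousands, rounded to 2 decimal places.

Steady-state unemployment rate u* = s/(s+f) = 1.19/(1.19+35.7) = 0.032258.
Unemployed = u* × labor force = 0.032258 × 977.99 ≈ 31.55 thousand.

About 31.55 thousand are unemployed in steady state.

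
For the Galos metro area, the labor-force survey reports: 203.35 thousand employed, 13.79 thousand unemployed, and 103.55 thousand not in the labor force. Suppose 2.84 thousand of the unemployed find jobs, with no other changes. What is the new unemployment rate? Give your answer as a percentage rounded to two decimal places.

New unemployment rate ≈ 5.04%.

Initially, labor force = 203.35 + 13.79 = 217.14 thousand, so u = 13.79/217.14 = 6.35%.
After the change, unemployed falls and employed rises by 2.84; labor force unchanged → E = 206.19, U = 10.95, labor force = 217.14 thousand.
New unemployment rate = 10.95 / 217.14 = 5.04%.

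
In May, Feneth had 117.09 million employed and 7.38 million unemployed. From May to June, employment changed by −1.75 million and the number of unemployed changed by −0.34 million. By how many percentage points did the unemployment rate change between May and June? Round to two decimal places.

May: labor force = 117.09 + 7.38 = 124.47; u = 7.38/124.47 = 5.93%.
June: labor force = 115.34 + 7.04 = 122.38; u = 7.04/122.38 = 5.75%.
Change = 5.75% − 5.93% = −0.18 pp.

The unemployment rate changed by −0.18 percentage points.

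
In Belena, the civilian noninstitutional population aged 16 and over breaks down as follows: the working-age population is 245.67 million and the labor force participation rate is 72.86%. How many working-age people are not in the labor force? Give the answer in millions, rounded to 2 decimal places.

Share not in the labor force = 1 − 0.7286 = 0.2714.
Not in labor force = 0.2714 × 245.67 ≈ 66.67 million.

About 66.67 million are not in the labor force.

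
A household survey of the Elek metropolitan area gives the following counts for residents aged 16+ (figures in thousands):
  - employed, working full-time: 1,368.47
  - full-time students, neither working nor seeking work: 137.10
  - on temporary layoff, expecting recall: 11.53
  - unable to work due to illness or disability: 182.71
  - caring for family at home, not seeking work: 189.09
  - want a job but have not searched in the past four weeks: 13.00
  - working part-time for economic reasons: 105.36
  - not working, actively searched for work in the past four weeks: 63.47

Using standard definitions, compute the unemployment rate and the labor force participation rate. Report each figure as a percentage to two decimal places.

Employed = 1,368.47 + 105.36 = 1,473.83 thousand (anyone who worked, including part-time for economic reasons, counts as employed).
Unemployed = 11.53 + 63.47 = 75.00 thousand (jobless and actively searching, or on temporary layoff).
Labor force = 1,473.83 + 75.00 = 1,548.83 thousand.
Not in labor force = 137.10 + 182.71 + 189.09 + 13.00 = 521.90 thousand (those not working and not actively searching are outside the labor force — including those who want a job but have given up searching).
Civilian working-age population = 1,548.83 + 521.90 = 2,070.73 thousand.
Unemployment rate = 75.00 / 1,548.83 = 4.84%.
Labor force participation rate = 1,548.83 / 2,070.73 = 74.80%.

Unemployment rate ≈ 4.84%; labor force participation rate ≈ 74.80%.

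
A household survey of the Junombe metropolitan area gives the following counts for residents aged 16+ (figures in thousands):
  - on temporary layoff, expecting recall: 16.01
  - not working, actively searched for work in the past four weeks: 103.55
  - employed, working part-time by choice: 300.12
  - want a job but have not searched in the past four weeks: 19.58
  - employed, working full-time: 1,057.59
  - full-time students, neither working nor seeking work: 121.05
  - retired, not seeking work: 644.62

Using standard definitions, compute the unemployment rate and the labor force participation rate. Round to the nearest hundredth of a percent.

Unemployment rate ≈ 8.09%; labor force participation rate ≈ 65.29%.

Employed = 300.12 + 1,057.59 = 1,357.71 thousand.
Unemployed = 16.01 + 103.55 = 119.56 thousand (jobless and actively searching, or on temporary layoff).
Labor force = 1,357.71 + 119.56 = 1,477.27 thousand.
Not in labor force = 19.58 + 121.05 + 644.62 = 785.25 thousand (those not working and not actively searching are outside the labor force — including those who want a job but have given up searching).
Civilian working-age population = 1,477.27 + 785.25 = 2,262.52 thousand.
Unemployment rate = 119.56 / 1,477.27 = 8.09%.
Labor force participation rate = 1,477.27 / 2,262.52 = 65.29%.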